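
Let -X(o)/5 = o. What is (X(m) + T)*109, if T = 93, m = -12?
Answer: 16677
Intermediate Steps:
X(o) = -5*o
(X(m) + T)*109 = (-5*(-12) + 93)*109 = (60 + 93)*109 = 153*109 = 16677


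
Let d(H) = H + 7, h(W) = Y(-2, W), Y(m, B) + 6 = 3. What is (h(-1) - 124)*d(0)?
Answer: -889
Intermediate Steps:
Y(m, B) = -3 (Y(m, B) = -6 + 3 = -3)
h(W) = -3
d(H) = 7 + H
(h(-1) - 124)*d(0) = (-3 - 124)*(7 + 0) = -127*7 = -889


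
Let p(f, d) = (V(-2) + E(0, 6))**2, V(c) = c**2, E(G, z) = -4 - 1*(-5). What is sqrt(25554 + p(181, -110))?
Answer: sqrt(25579) ≈ 159.93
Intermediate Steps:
E(G, z) = 1 (E(G, z) = -4 + 5 = 1)
p(f, d) = 25 (p(f, d) = ((-2)**2 + 1)**2 = (4 + 1)**2 = 5**2 = 25)
sqrt(25554 + p(181, -110)) = sqrt(25554 + 25) = sqrt(25579)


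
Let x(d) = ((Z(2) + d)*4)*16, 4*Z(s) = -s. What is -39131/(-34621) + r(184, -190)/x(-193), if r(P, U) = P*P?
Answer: -21485321/13398327 ≈ -1.6036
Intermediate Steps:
Z(s) = -s/4 (Z(s) = (-s)/4 = -s/4)
r(P, U) = P²
x(d) = -32 + 64*d (x(d) = ((-¼*2 + d)*4)*16 = ((-½ + d)*4)*16 = (-2 + 4*d)*16 = -32 + 64*d)
-39131/(-34621) + r(184, -190)/x(-193) = -39131/(-34621) + 184²/(-32 + 64*(-193)) = -39131*(-1/34621) + 33856/(-32 - 12352) = 39131/34621 + 33856/(-12384) = 39131/34621 + 33856*(-1/12384) = 39131/34621 - 1058/387 = -21485321/13398327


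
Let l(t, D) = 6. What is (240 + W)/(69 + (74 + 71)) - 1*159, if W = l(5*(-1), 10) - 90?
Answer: -16935/107 ≈ -158.27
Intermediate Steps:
W = -84 (W = 6 - 90 = -84)
(240 + W)/(69 + (74 + 71)) - 1*159 = (240 - 84)/(69 + (74 + 71)) - 1*159 = 156/(69 + 145) - 159 = 156/214 - 159 = 156*(1/214) - 159 = 78/107 - 159 = -16935/107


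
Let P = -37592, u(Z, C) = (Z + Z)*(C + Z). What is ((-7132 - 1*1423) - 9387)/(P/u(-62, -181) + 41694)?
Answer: -67578543/157035752 ≈ -0.43034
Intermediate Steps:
u(Z, C) = 2*Z*(C + Z) (u(Z, C) = (2*Z)*(C + Z) = 2*Z*(C + Z))
((-7132 - 1*1423) - 9387)/(P/u(-62, -181) + 41694) = ((-7132 - 1*1423) - 9387)/(-37592*(-1/(124*(-181 - 62))) + 41694) = ((-7132 - 1423) - 9387)/(-37592/(2*(-62)*(-243)) + 41694) = (-8555 - 9387)/(-37592/30132 + 41694) = -17942/(-37592*1/30132 + 41694) = -17942/(-9398/7533 + 41694) = -17942/314071504/7533 = -17942*7533/314071504 = -67578543/157035752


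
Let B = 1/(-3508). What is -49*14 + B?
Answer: -2406489/3508 ≈ -686.00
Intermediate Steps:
B = -1/3508 ≈ -0.00028506
-49*14 + B = -49*14 - 1/3508 = -686 - 1/3508 = -2406489/3508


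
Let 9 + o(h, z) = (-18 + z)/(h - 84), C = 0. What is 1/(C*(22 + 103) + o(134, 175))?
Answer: -50/293 ≈ -0.17065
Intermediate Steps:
o(h, z) = -9 + (-18 + z)/(-84 + h) (o(h, z) = -9 + (-18 + z)/(h - 84) = -9 + (-18 + z)/(-84 + h))
1/(C*(22 + 103) + o(134, 175)) = 1/(0*(22 + 103) + (738 + 175 - 9*134)/(-84 + 134)) = 1/(0*125 + (738 + 175 - 1206)/50) = 1/(0 + (1/50)*(-293)) = 1/(0 - 293/50) = 1/(-293/50) = -50/293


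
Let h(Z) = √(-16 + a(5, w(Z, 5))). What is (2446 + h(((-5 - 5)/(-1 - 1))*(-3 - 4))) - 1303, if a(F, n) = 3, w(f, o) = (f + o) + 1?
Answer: 1143 + I*√13 ≈ 1143.0 + 3.6056*I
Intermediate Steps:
w(f, o) = 1 + f + o
h(Z) = I*√13 (h(Z) = √(-16 + 3) = √(-13) = I*√13)
(2446 + h(((-5 - 5)/(-1 - 1))*(-3 - 4))) - 1303 = (2446 + I*√13) - 1303 = 1143 + I*√13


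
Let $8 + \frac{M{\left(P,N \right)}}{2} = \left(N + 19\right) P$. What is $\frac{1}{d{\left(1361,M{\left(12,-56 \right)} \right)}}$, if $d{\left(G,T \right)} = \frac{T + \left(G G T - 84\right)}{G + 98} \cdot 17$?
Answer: $- \frac{1459}{28466485924} \approx -5.1253 \cdot 10^{-8}$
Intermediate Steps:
$M{\left(P,N \right)} = -16 + 2 P \left(19 + N\right)$ ($M{\left(P,N \right)} = -16 + 2 \left(N + 19\right) P = -16 + 2 \left(19 + N\right) P = -16 + 2 P \left(19 + N\right)$)
$d{\left(G,T \right)} = \frac{17 \left(-84 + T + T G^{2}\right)}{98 + G}$ ($d{\left(G,T \right)} = \frac{T + \left(G^{2} T - 84\right)}{98 + G} 17 = \frac{T + \left(T G^{2} - 84\right)}{98 + G} 17 = \frac{T + \left(-84 + T G^{2}\right)}{98 + G} 17 = \frac{-84 + T + T G^{2}}{98 + G} 17 = \frac{17 \left(-84 + T + T G^{2}\right)}{98 + G}$)
$\frac{1}{d{\left(1361,M{\left(12,-56 \right)} \right)}} = \frac{1}{17 \frac{1}{98 + 1361} \left(-84 + \left(-16 + 38 \cdot 12 + 2 \left(-56\right) 12\right) + \left(-16 + 38 \cdot 12 + 2 \left(-56\right) 12\right) 1361^{2}\right)} = \frac{1}{17 \cdot \frac{1}{1459} \left(-84 - 904 + \left(-16 + 456 - 1344\right) 1852321\right)} = \frac{1}{17 \cdot \frac{1}{1459} \left(-84 - 904 - 1674498184\right)} = \frac{1}{17 \cdot \frac{1}{1459} \left(-1674499172\right)} = \frac{1}{- \frac{28466485924}{1459}} = - \frac{1459}{28466485924}$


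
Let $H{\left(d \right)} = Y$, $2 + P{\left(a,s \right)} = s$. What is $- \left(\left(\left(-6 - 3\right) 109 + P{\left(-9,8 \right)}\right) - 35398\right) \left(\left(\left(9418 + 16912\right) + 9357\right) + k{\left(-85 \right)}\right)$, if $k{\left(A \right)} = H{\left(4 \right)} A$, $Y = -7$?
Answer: $1319685186$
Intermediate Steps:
$P{\left(a,s \right)} = -2 + s$
$H{\left(d \right)} = -7$
$k{\left(A \right)} = - 7 A$
$- \left(\left(\left(-6 - 3\right) 109 + P{\left(-9,8 \right)}\right) - 35398\right) \left(\left(\left(9418 + 16912\right) + 9357\right) + k{\left(-85 \right)}\right) = - \left(\left(\left(-6 - 3\right) 109 + \left(-2 + 8\right)\right) - 35398\right) \left(\left(\left(9418 + 16912\right) + 9357\right) - -595\right) = - \left(\left(\left(-6 - 3\right) 109 + 6\right) - 35398\right) \left(\left(26330 + 9357\right) + 595\right) = - \left(\left(\left(-9\right) 109 + 6\right) - 35398\right) \left(35687 + 595\right) = - \left(\left(-981 + 6\right) - 35398\right) 36282 = - \left(-975 - 35398\right) 36282 = - \left(-36373\right) 36282 = \left(-1\right) \left(-1319685186\right) = 1319685186$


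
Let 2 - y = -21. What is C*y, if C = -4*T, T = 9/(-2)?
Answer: 414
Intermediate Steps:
y = 23 (y = 2 - 1*(-21) = 2 + 21 = 23)
T = -9/2 (T = 9*(-1/2) = -9/2 ≈ -4.5000)
C = 18 (C = -4*(-9/2) = 18)
C*y = 18*23 = 414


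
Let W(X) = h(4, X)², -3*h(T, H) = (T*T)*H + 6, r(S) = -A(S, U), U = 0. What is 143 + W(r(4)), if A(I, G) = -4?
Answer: 6187/9 ≈ 687.44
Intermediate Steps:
r(S) = 4 (r(S) = -1*(-4) = 4)
h(T, H) = -2 - H*T²/3 (h(T, H) = -((T*T)*H + 6)/3 = -(T²*H + 6)/3 = -(H*T² + 6)/3 = -(6 + H*T²)/3 = -2 - H*T²/3)
W(X) = (-2 - 16*X/3)² (W(X) = (-2 - ⅓*X*4²)² = (-2 - ⅓*X*16)² = (-2 - 16*X/3)²)
143 + W(r(4)) = 143 + 4*(3 + 8*4)²/9 = 143 + 4*(3 + 32)²/9 = 143 + (4/9)*35² = 143 + (4/9)*1225 = 143 + 4900/9 = 6187/9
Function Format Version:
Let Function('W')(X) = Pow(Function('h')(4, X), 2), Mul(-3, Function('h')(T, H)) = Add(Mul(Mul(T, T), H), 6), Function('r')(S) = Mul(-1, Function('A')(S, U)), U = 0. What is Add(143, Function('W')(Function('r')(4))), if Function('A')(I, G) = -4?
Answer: Rational(6187, 9) ≈ 687.44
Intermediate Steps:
Function('r')(S) = 4 (Function('r')(S) = Mul(-1, -4) = 4)
Function('h')(T, H) = Add(-2, Mul(Rational(-1, 3), H, Pow(T, 2))) (Function('h')(T, H) = Mul(Rational(-1, 3), Add(Mul(Mul(T, T), H), 6)) = Mul(Rational(-1, 3), Add(Mul(Pow(T, 2), H), 6)) = Mul(Rational(-1, 3), Add(Mul(H, Pow(T, 2)), 6)) = Mul(Rational(-1, 3), Add(6, Mul(H, Pow(T, 2)))) = Add(-2, Mul(Rational(-1, 3), H, Pow(T, 2))))
Function('W')(X) = Pow(Add(-2, Mul(Rational(-16, 3), X)), 2) (Function('W')(X) = Pow(Add(-2, Mul(Rational(-1, 3), X, Pow(4, 2))), 2) = Pow(Add(-2, Mul(Rational(-1, 3), X, 16)), 2) = Pow(Add(-2, Mul(Rational(-16, 3), X)), 2))
Add(143, Function('W')(Function('r')(4))) = Add(143, Mul(Rational(4, 9), Pow(Add(3, Mul(8, 4)), 2))) = Add(143, Mul(Rational(4, 9), Pow(Add(3, 32), 2))) = Add(143, Mul(Rational(4, 9), Pow(35, 2))) = Add(143, Mul(Rational(4, 9), 1225)) = Add(143, Rational(4900, 9)) = Rational(6187, 9)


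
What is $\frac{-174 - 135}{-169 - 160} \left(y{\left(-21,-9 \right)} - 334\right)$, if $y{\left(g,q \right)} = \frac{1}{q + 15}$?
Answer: $- \frac{206309}{658} \approx -313.54$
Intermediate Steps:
$y{\left(g,q \right)} = \frac{1}{15 + q}$
$\frac{-174 - 135}{-169 - 160} \left(y{\left(-21,-9 \right)} - 334\right) = \frac{-174 - 135}{-169 - 160} \left(\frac{1}{15 - 9} - 334\right) = - \frac{309}{-329} \left(\frac{1}{6} - 334\right) = \left(-309\right) \left(- \frac{1}{329}\right) \left(\frac{1}{6} - 334\right) = \frac{309}{329} \left(- \frac{2003}{6}\right) = - \frac{206309}{658}$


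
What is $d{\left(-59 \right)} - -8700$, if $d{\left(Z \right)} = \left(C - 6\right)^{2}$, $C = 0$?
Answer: $8736$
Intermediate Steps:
$d{\left(Z \right)} = 36$ ($d{\left(Z \right)} = \left(0 - 6\right)^{2} = \left(-6\right)^{2} = 36$)
$d{\left(-59 \right)} - -8700 = 36 - -8700 = 36 + 8700 = 8736$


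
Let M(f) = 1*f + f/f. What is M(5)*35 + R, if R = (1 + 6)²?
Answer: 259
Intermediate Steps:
M(f) = 1 + f (M(f) = f + 1 = 1 + f)
R = 49 (R = 7² = 49)
M(5)*35 + R = (1 + 5)*35 + 49 = 6*35 + 49 = 210 + 49 = 259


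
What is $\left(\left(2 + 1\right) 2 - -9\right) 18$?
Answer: $270$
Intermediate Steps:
$\left(\left(2 + 1\right) 2 - -9\right) 18 = \left(3 \cdot 2 + 9\right) 18 = \left(6 + 9\right) 18 = 15 \cdot 18 = 270$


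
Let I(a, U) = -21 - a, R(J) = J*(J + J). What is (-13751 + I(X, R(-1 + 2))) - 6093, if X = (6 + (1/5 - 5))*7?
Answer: -99367/5 ≈ -19873.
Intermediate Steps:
X = 42/5 (X = (6 + (⅕ - 5))*7 = (6 - 24/5)*7 = (6/5)*7 = 42/5 ≈ 8.4000)
R(J) = 2*J² (R(J) = J*(2*J) = 2*J²)
(-13751 + I(X, R(-1 + 2))) - 6093 = (-13751 + (-21 - 1*42/5)) - 6093 = (-13751 + (-21 - 42/5)) - 6093 = (-13751 - 147/5) - 6093 = -68902/5 - 6093 = -99367/5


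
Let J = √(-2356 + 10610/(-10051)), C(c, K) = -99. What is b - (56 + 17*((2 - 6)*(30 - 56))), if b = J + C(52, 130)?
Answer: -1923 + I*√450124554/437 ≈ -1923.0 + 48.549*I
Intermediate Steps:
J = I*√450124554/437 (J = √(-2356 + 10610*(-1/10051)) = √(-2356 - 10610/10051) = √(-23690766/10051) = I*√450124554/437 ≈ 48.549*I)
b = -99 + I*√450124554/437 (b = I*√450124554/437 - 99 = -99 + I*√450124554/437 ≈ -99.0 + 48.549*I)
b - (56 + 17*((2 - 6)*(30 - 56))) = (-99 + I*√450124554/437) - (56 + 17*((2 - 6)*(30 - 56))) = (-99 + I*√450124554/437) - (56 + 17*(-4*(-26))) = (-99 + I*√450124554/437) - (56 + 17*104) = (-99 + I*√450124554/437) - (56 + 1768) = (-99 + I*√450124554/437) - 1*1824 = (-99 + I*√450124554/437) - 1824 = -1923 + I*√450124554/437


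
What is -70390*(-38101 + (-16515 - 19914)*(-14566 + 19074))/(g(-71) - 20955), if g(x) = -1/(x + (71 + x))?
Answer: -410460362161885/743902 ≈ -5.5177e+8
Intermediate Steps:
g(x) = -1/(71 + 2*x)
-70390*(-38101 + (-16515 - 19914)*(-14566 + 19074))/(g(-71) - 20955) = -70390*(-38101 + (-16515 - 19914)*(-14566 + 19074))/(-1/(71 + 2*(-71)) - 20955) = -70390*(-38101 - 36429*4508)/(-1/(71 - 142) - 20955) = -70390*(-38101 - 164221932)/(-1/(-71) - 20955) = -70390*(-164260033/(-1*(-1/71) - 20955)) = -70390*(-164260033/(1/71 - 20955)) = -70390/((-1487804/71*(-1/164260033))) = -70390/1487804/11662462343 = -70390*11662462343/1487804 = -410460362161885/743902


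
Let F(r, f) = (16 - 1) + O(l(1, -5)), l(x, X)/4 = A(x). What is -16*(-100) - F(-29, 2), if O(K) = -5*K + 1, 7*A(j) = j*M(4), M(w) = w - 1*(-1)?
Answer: 11188/7 ≈ 1598.3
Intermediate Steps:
M(w) = 1 + w (M(w) = w + 1 = 1 + w)
A(j) = 5*j/7 (A(j) = (j*(1 + 4))/7 = (j*5)/7 = (5*j)/7 = 5*j/7)
l(x, X) = 20*x/7 (l(x, X) = 4*(5*x/7) = 20*x/7)
O(K) = 1 - 5*K
F(r, f) = 12/7 (F(r, f) = (16 - 1) + (1 - 100/7) = 15 + (1 - 5*20/7) = 15 + (1 - 100/7) = 15 - 93/7 = 12/7)
-16*(-100) - F(-29, 2) = -16*(-100) - 1*12/7 = 1600 - 12/7 = 11188/7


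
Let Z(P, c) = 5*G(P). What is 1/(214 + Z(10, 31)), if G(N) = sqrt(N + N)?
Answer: 107/22648 - 5*sqrt(5)/22648 ≈ 0.0042308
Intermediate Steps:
G(N) = sqrt(2)*sqrt(N) (G(N) = sqrt(2*N) = sqrt(2)*sqrt(N))
Z(P, c) = 5*sqrt(2)*sqrt(P) (Z(P, c) = 5*(sqrt(2)*sqrt(P)) = 5*sqrt(2)*sqrt(P))
1/(214 + Z(10, 31)) = 1/(214 + 5*sqrt(2)*sqrt(10)) = 1/(214 + 10*sqrt(5))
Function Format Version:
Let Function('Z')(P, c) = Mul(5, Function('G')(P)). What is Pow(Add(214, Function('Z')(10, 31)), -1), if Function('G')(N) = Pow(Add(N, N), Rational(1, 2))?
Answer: Add(Rational(107, 22648), Mul(Rational(-5, 22648), Pow(5, Rational(1, 2)))) ≈ 0.0042308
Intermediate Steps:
Function('G')(N) = Mul(Pow(2, Rational(1, 2)), Pow(N, Rational(1, 2))) (Function('G')(N) = Pow(Mul(2, N), Rational(1, 2)) = Mul(Pow(2, Rational(1, 2)), Pow(N, Rational(1, 2))))
Function('Z')(P, c) = Mul(5, Pow(2, Rational(1, 2)), Pow(P, Rational(1, 2))) (Function('Z')(P, c) = Mul(5, Mul(Pow(2, Rational(1, 2)), Pow(P, Rational(1, 2)))) = Mul(5, Pow(2, Rational(1, 2)), Pow(P, Rational(1, 2))))
Pow(Add(214, Function('Z')(10, 31)), -1) = Pow(Add(214, Mul(5, Pow(2, Rational(1, 2)), Pow(10, Rational(1, 2)))), -1) = Pow(Add(214, Mul(10, Pow(5, Rational(1, 2)))), -1)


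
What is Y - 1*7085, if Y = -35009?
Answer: -42094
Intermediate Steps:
Y - 1*7085 = -35009 - 1*7085 = -35009 - 7085 = -42094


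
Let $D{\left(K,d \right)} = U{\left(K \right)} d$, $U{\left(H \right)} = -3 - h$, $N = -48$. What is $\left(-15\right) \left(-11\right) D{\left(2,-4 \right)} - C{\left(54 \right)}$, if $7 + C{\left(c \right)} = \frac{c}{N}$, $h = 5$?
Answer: $\frac{42305}{8} \approx 5288.1$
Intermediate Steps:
$U{\left(H \right)} = -8$ ($U{\left(H \right)} = -3 - 5 = -8$)
$D{\left(K,d \right)} = - 8 d$
$C{\left(c \right)} = -7 - \frac{c}{48}$ ($C{\left(c \right)} = -7 + \frac{c}{-48} = -7 + c \left(- \frac{1}{48}\right) = -7 - \frac{c}{48}$)
$\left(-15\right) \left(-11\right) D{\left(2,-4 \right)} - C{\left(54 \right)} = \left(-15\right) \left(-11\right) \left(\left(-8\right) \left(-4\right)\right) - \left(-7 - \frac{9}{8}\right) = 165 \cdot 32 - \left(-7 - \frac{9}{8}\right) = 5280 - - \frac{65}{8} = 5280 + \frac{65}{8} = \frac{42305}{8}$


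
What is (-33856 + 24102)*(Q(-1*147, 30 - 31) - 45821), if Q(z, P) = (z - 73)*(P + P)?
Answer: 442646274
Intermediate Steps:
Q(z, P) = 2*P*(-73 + z) (Q(z, P) = (-73 + z)*(2*P) = 2*P*(-73 + z))
(-33856 + 24102)*(Q(-1*147, 30 - 31) - 45821) = (-33856 + 24102)*(2*(30 - 31)*(-73 - 1*147) - 45821) = -9754*(2*(-1)*(-73 - 147) - 45821) = -9754*(2*(-1)*(-220) - 45821) = -9754*(440 - 45821) = -9754*(-45381) = 442646274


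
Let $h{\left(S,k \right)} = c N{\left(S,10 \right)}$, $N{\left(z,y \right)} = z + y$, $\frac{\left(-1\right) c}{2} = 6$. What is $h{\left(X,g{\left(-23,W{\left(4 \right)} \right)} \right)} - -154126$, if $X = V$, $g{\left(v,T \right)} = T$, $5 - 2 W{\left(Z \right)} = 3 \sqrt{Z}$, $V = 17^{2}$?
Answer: $150538$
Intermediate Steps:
$c = -12$ ($c = \left(-2\right) 6 = -12$)
$N{\left(z,y \right)} = y + z$
$V = 289$
$W{\left(Z \right)} = \frac{5}{2} - \frac{3 \sqrt{Z}}{2}$
$X = 289$
$h{\left(S,k \right)} = -120 - 12 S$ ($h{\left(S,k \right)} = - 12 \left(10 + S\right) = -120 - 12 S$)
$h{\left(X,g{\left(-23,W{\left(4 \right)} \right)} \right)} - -154126 = \left(-120 - 3468\right) - -154126 = \left(-120 - 3468\right) + 154126 = -3588 + 154126 = 150538$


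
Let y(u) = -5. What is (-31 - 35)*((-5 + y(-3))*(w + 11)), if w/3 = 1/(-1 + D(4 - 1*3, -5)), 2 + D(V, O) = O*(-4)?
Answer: 125400/17 ≈ 7376.5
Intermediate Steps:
D(V, O) = -2 - 4*O (D(V, O) = -2 + O*(-4) = -2 - 4*O)
w = 3/17 (w = 3/(-1 + (-2 - 4*(-5))) = 3/(-1 + (-2 + 20)) = 3/(-1 + 18) = 3/17 ≈ 0.17647)
(-31 - 35)*((-5 + y(-3))*(w + 11)) = (-31 - 35)*((-5 - 5)*(3/17 + 11)) = -(-660)*190/17 = -66*(-1900/17) = 125400/17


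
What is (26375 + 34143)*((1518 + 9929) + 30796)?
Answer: 2556461874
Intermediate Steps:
(26375 + 34143)*((1518 + 9929) + 30796) = 60518*(11447 + 30796) = 60518*42243 = 2556461874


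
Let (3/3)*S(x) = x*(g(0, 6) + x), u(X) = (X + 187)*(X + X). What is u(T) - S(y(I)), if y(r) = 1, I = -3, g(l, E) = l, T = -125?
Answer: -15501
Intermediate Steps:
u(X) = 2*X*(187 + X) (u(X) = (187 + X)*(2*X) = 2*X*(187 + X))
S(x) = x² (S(x) = x*(0 + x) = x*x = x²)
u(T) - S(y(I)) = 2*(-125)*(187 - 125) - 1*1² = 2*(-125)*62 - 1*1 = -15500 - 1 = -15501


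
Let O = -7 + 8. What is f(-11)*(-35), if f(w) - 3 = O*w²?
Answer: -4340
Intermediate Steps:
O = 1
f(w) = 3 + w² (f(w) = 3 + 1*w² = 3 + w²)
f(-11)*(-35) = (3 + (-11)²)*(-35) = (3 + 121)*(-35) = 124*(-35) = -4340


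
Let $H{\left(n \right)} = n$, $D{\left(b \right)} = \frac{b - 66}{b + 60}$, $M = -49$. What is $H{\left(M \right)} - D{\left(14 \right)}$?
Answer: $- \frac{1787}{37} \approx -48.297$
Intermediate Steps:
$D{\left(b \right)} = \frac{-66 + b}{60 + b}$
$H{\left(M \right)} - D{\left(14 \right)} = -49 - \frac{-66 + 14}{60 + 14} = -49 - \frac{1}{74} \left(-52\right) = -49 - - \frac{26}{37} = -49 + \frac{26}{37} = - \frac{1787}{37}$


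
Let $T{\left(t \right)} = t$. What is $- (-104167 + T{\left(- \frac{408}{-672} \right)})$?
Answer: $\frac{2916659}{28} \approx 1.0417 \cdot 10^{5}$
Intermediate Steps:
$- (-104167 + T{\left(- \frac{408}{-672} \right)}) = - (-104167 - \frac{408}{-672}) = - (-104167 - - \frac{17}{28}) = - (-104167 + \frac{17}{28}) = \left(-1\right) \left(- \frac{2916659}{28}\right) = \frac{2916659}{28}$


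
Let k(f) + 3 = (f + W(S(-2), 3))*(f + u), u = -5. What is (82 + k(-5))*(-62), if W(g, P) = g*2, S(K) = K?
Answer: -10478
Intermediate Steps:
W(g, P) = 2*g
k(f) = -3 + (-5 + f)*(-4 + f) (k(f) = -3 + (f + 2*(-2))*(f - 5) = -3 + (f - 4)*(-5 + f) = -3 + (-4 + f)*(-5 + f) = -3 + (-5 + f)*(-4 + f))
(82 + k(-5))*(-62) = (82 + (17 + (-5)**2 - 9*(-5)))*(-62) = (82 + (17 + 25 + 45))*(-62) = (82 + 87)*(-62) = 169*(-62) = -10478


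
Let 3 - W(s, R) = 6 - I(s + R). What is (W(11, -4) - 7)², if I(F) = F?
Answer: 9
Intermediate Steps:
W(s, R) = -3 + R + s (W(s, R) = 3 - (6 - (s + R)) = 3 - (6 - (R + s)) = 3 - (6 + (-R - s)) = 3 - (6 - R - s) = 3 + (-6 + R + s) = -3 + R + s)
(W(11, -4) - 7)² = ((-3 - 4 + 11) - 7)² = (4 - 7)² = (-3)² = 9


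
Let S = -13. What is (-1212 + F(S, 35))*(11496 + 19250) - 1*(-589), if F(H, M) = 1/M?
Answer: -1304193959/35 ≈ -3.7263e+7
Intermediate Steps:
F(H, M) = 1/M
(-1212 + F(S, 35))*(11496 + 19250) - 1*(-589) = (-1212 + 1/35)*(11496 + 19250) - 1*(-589) = (-1212 + 1/35)*30746 + 589 = -42419/35*30746 + 589 = -1304214574/35 + 589 = -1304193959/35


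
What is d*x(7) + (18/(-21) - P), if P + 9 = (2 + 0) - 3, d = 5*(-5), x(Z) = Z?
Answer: -1161/7 ≈ -165.86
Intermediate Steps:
d = -25
P = -10 (P = -9 + ((2 + 0) - 3) = -9 + (2 - 3) = -9 - 1 = -10)
d*x(7) + (18/(-21) - P) = -25*7 + (18/(-21) - 1*(-10)) = -175 + (18*(-1/21) + 10) = -175 + (-6/7 + 10) = -175 + 64/7 = -1161/7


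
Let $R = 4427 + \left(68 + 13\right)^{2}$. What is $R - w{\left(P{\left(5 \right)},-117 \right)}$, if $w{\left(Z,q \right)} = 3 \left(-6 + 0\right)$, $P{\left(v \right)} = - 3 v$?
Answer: $11006$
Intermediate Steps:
$w{\left(Z,q \right)} = -18$ ($w{\left(Z,q \right)} = 3 \left(-6\right) = -18$)
$R = 10988$ ($R = 4427 + 81^{2} = 4427 + 6561 = 10988$)
$R - w{\left(P{\left(5 \right)},-117 \right)} = 10988 - -18 = 10988 + 18 = 11006$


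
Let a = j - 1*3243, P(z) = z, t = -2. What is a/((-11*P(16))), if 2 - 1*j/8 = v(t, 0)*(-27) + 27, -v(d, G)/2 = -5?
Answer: 1283/176 ≈ 7.2898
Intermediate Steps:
v(d, G) = 10 (v(d, G) = -2*(-5) = 10)
j = 1960 (j = 16 - 8*(10*(-27) + 27) = 16 - 8*(-270 + 27) = 16 - 8*(-243) = 16 + 1944 = 1960)
a = -1283 (a = 1960 - 1*3243 = 1960 - 3243 = -1283)
a/((-11*P(16))) = -1283/((-11*16)) = -1283/(-176) = -1283*(-1/176) = 1283/176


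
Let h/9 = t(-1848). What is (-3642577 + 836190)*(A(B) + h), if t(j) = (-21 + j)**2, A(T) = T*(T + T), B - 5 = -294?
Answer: -88697239071017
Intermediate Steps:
B = -289 (B = 5 - 294 = -289)
A(T) = 2*T**2 (A(T) = T*(2*T) = 2*T**2)
h = 31438449 (h = 9*(-21 - 1848)**2 = 9*(-1869)**2 = 9*3493161 = 31438449)
(-3642577 + 836190)*(A(B) + h) = (-3642577 + 836190)*(2*(-289)**2 + 31438449) = -2806387*(2*83521 + 31438449) = -2806387*(167042 + 31438449) = -2806387*31605491 = -88697239071017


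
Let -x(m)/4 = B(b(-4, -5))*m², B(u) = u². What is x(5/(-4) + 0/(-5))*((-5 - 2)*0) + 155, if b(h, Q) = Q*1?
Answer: 155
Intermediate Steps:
b(h, Q) = Q
x(m) = -100*m² (x(m) = -4*(-5)²*m² = -100*m²)
x(5/(-4) + 0/(-5))*((-5 - 2)*0) + 155 = (-100*(5/(-4) + 0/(-5))²)*((-5 - 2)*0) + 155 = (-100*(5*(-¼) + 0*(-⅕))²)*(-7*0) + 155 = -100*(-5/4 + 0)²*0 + 155 = -100*(-5/4)²*0 + 155 = -100*25/16*0 + 155 = -625/4*0 + 155 = 0 + 155 = 155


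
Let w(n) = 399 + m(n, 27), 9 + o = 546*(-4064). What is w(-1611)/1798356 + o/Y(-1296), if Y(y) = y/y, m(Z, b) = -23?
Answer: -997616860223/449589 ≈ -2.2190e+6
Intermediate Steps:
o = -2218953 (o = -9 + 546*(-4064) = -9 - 2218944 = -2218953)
w(n) = 376 (w(n) = 399 - 23 = 376)
Y(y) = 1
w(-1611)/1798356 + o/Y(-1296) = 376/1798356 - 2218953/1 = 376*(1/1798356) - 2218953*1 = 94/449589 - 2218953 = -997616860223/449589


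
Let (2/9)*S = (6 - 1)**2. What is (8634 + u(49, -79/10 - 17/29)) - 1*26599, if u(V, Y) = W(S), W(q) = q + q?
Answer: -17740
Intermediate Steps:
S = 225/2 (S = 9*(6 - 1)**2/2 = (9/2)*5**2 = (9/2)*25 = 225/2 ≈ 112.50)
W(q) = 2*q
u(V, Y) = 225 (u(V, Y) = 2*(225/2) = 225)
(8634 + u(49, -79/10 - 17/29)) - 1*26599 = (8634 + 225) - 1*26599 = 8859 - 26599 = -17740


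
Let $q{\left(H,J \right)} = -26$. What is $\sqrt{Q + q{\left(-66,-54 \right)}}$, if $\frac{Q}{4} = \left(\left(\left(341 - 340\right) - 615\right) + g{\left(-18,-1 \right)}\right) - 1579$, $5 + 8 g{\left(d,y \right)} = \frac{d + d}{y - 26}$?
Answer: $\frac{i \sqrt{316794}}{6} \approx 93.807 i$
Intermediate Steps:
$g{\left(d,y \right)} = - \frac{5}{8} + \frac{d}{4 \left(-26 + y\right)}$ ($g{\left(d,y \right)} = - \frac{5}{8} + \frac{\left(d + d\right) \frac{1}{y - 26}}{8} = - \frac{5}{8} + \frac{2 d \frac{1}{-26 + y}}{8} = - \frac{5}{8} + \frac{d}{4 \left(-26 + y\right)}$)
$Q = - \frac{52643}{6}$ ($Q = 4 \left(\left(\left(\left(341 - 340\right) - 615\right) + \frac{130 - -5 + 2 \left(-18\right)}{8 \left(-26 - 1\right)}\right) - 1579\right) = 4 \left(\left(\left(\left(341 - 340\right) - 615\right) + \frac{130 + 5 - 36}{8 \left(-27\right)}\right) - 1579\right) = 4 \left(\left(\left(1 - 615\right) + \frac{1}{8} \left(- \frac{1}{27}\right) 99\right) - 1579\right) = 4 \left(\left(-614 - \frac{11}{24}\right) - 1579\right) = 4 \left(- \frac{14747}{24} - 1579\right) = 4 \left(- \frac{52643}{24}\right) = - \frac{52643}{6} \approx -8773.8$)
$\sqrt{Q + q{\left(-66,-54 \right)}} = \sqrt{- \frac{52643}{6} - 26} = \sqrt{- \frac{52799}{6}} = \frac{i \sqrt{316794}}{6}$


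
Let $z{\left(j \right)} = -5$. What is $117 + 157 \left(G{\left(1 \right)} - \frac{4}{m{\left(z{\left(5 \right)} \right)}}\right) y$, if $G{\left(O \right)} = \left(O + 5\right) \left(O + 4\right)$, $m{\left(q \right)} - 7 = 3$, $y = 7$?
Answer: $\frac{163237}{5} \approx 32647.0$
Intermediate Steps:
$m{\left(q \right)} = 10$ ($m{\left(q \right)} = 7 + 3 = 10$)
$G{\left(O \right)} = \left(4 + O\right) \left(5 + O\right)$ ($G{\left(O \right)} = \left(5 + O\right) \left(4 + O\right) = \left(4 + O\right) \left(5 + O\right)$)
$117 + 157 \left(G{\left(1 \right)} - \frac{4}{m{\left(z{\left(5 \right)} \right)}}\right) y = 117 + 157 \left(\left(20 + 1^{2} + 9 \cdot 1\right) - \frac{4}{10}\right) 7 = 117 + 157 \left(\left(20 + 1 + 9\right) - \frac{2}{5}\right) 7 = 117 + 157 \left(30 - \frac{2}{5}\right) 7 = 117 + 157 \cdot \frac{148}{5} \cdot 7 = 117 + 157 \cdot \frac{1036}{5} = 117 + \frac{162652}{5} = \frac{163237}{5}$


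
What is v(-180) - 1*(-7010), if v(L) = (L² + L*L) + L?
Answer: 71630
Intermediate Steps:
v(L) = L + 2*L² (v(L) = (L² + L²) + L = 2*L² + L = L + 2*L²)
v(-180) - 1*(-7010) = -180*(1 + 2*(-180)) - 1*(-7010) = -180*(1 - 360) + 7010 = -180*(-359) + 7010 = 64620 + 7010 = 71630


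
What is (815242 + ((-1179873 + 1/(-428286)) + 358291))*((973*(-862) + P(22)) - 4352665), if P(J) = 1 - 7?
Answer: 14096372841327677/428286 ≈ 3.2913e+10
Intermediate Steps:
P(J) = -6
(815242 + ((-1179873 + 1/(-428286)) + 358291))*((973*(-862) + P(22)) - 4352665) = (815242 + ((-1179873 + 1/(-428286)) + 358291))*((973*(-862) - 6) - 4352665) = (815242 + ((-1179873 - 1/428286) + 358291))*((-838726 - 6) - 4352665) = (815242 + (-505323087679/428286 + 358291))*(-838732 - 4352665) = (815242 - 351872068453/428286)*(-5191397) = -2715333241/428286*(-5191397) = 14096372841327677/428286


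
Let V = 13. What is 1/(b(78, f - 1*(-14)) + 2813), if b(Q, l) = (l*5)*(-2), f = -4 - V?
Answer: 1/2843 ≈ 0.00035174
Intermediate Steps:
f = -17 (f = -4 - 1*13 = -4 - 13 = -17)
b(Q, l) = -10*l (b(Q, l) = (5*l)*(-2) = -10*l)
1/(b(78, f - 1*(-14)) + 2813) = 1/(-10*(-17 - 1*(-14)) + 2813) = 1/(-10*(-17 + 14) + 2813) = 1/(-10*(-3) + 2813) = 1/(30 + 2813) = 1/2843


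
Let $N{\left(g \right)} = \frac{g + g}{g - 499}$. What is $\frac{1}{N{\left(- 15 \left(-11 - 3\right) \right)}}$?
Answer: $- \frac{289}{420} \approx -0.6881$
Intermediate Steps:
$N{\left(g \right)} = \frac{2 g}{-499 + g}$
$\frac{1}{N{\left(- 15 \left(-11 - 3\right) \right)}} = \frac{1}{2 \left(- 15 \left(-11 - 3\right)\right) \frac{1}{-499 - 15 \left(-11 - 3\right)}} = \frac{1}{2 \left(\left(-15\right) \left(-14\right)\right) \frac{1}{-499 - -210}} = \frac{1}{2 \cdot 210 \frac{1}{-499 + 210}} = \frac{1}{2 \cdot 210 \frac{1}{-289}} = \frac{1}{2 \cdot 210 \left(- \frac{1}{289}\right)} = \frac{1}{- \frac{420}{289}} = - \frac{289}{420}$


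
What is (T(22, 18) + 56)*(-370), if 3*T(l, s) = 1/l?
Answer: -683945/33 ≈ -20726.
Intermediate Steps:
T(l, s) = 1/(3*l)
(T(22, 18) + 56)*(-370) = ((⅓)/22 + 56)*(-370) = ((⅓)*(1/22) + 56)*(-370) = (1/66 + 56)*(-370) = (3697/66)*(-370) = -683945/33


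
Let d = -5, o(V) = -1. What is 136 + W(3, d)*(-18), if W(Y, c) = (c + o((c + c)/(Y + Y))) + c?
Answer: 334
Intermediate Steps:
W(Y, c) = -1 + 2*c (W(Y, c) = (c - 1) + c = (-1 + c) + c = -1 + 2*c)
136 + W(3, d)*(-18) = 136 + (-1 + 2*(-5))*(-18) = 136 + (-1 - 10)*(-18) = 136 - 11*(-18) = 136 + 198 = 334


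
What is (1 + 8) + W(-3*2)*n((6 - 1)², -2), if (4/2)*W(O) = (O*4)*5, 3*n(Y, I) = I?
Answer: 49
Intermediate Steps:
n(Y, I) = I/3
W(O) = 10*O (W(O) = ((O*4)*5)/2 = ((4*O)*5)/2 = (20*O)/2 = 10*O)
(1 + 8) + W(-3*2)*n((6 - 1)², -2) = (1 + 8) + (10*(-3*2))*((⅓)*(-2)) = 9 + (10*(-6))*(-⅔) = 9 - 60*(-⅔) = 9 + 40 = 49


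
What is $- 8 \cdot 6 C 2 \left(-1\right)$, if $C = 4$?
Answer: $384$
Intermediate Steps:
$- 8 \cdot 6 C 2 \left(-1\right) = - 8 \cdot 6 \cdot 4 \cdot 2 \left(-1\right) = - 8 \cdot 24 \cdot 2 \left(-1\right) = \left(-8\right) 48 \left(-1\right) = \left(-384\right) \left(-1\right) = 384$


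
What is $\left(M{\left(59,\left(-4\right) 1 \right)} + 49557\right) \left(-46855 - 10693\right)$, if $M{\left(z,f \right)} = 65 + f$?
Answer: $-2855416664$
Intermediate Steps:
$\left(M{\left(59,\left(-4\right) 1 \right)} + 49557\right) \left(-46855 - 10693\right) = \left(\left(65 - 4\right) + 49557\right) \left(-46855 - 10693\right) = \left(\left(65 - 4\right) + 49557\right) \left(-57548\right) = \left(61 + 49557\right) \left(-57548\right) = 49618 \left(-57548\right) = -2855416664$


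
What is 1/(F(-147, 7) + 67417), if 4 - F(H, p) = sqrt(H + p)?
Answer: 67421/4545591381 + 2*I*sqrt(35)/4545591381 ≈ 1.4832e-5 + 2.603e-9*I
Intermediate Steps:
F(H, p) = 4 - sqrt(H + p)
1/(F(-147, 7) + 67417) = 1/((4 - sqrt(-147 + 7)) + 67417) = 1/((4 - sqrt(-140)) + 67417) = 1/((4 - 2*I*sqrt(35)) + 67417) = 1/(67421 - 2*I*sqrt(35))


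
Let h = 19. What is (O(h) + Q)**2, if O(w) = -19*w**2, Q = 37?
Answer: 46539684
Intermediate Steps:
(O(h) + Q)**2 = (-19*19**2 + 37)**2 = (-19*361 + 37)**2 = (-6859 + 37)**2 = (-6822)**2 = 46539684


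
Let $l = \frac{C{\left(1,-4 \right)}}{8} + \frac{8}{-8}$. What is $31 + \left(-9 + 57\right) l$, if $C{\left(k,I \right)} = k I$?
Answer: $-41$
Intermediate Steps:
$C{\left(k,I \right)} = I k$
$l = - \frac{3}{2}$ ($l = \frac{\left(-4\right) 1}{8} + \frac{8}{-8} = \left(-4\right) \frac{1}{8} + 8 \left(- \frac{1}{8}\right) = - \frac{1}{2} - 1 = - \frac{3}{2} \approx -1.5$)
$31 + \left(-9 + 57\right) l = 31 + \left(-9 + 57\right) \left(- \frac{3}{2}\right) = 31 + 48 \left(- \frac{3}{2}\right) = 31 - 72 = -41$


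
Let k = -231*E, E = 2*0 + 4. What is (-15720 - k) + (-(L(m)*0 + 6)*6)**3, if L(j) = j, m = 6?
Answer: -61452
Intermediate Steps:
E = 4 (E = 0 + 4 = 4)
k = -924 (k = -231*4 = -924)
(-15720 - k) + (-(L(m)*0 + 6)*6)**3 = (-15720 - 1*(-924)) + (-(6*0 + 6)*6)**3 = (-15720 + 924) + (-(0 + 6)*6)**3 = -14796 + (-1*6*6)**3 = -14796 + (-6*6)**3 = -14796 + (-36)**3 = -14796 - 46656 = -61452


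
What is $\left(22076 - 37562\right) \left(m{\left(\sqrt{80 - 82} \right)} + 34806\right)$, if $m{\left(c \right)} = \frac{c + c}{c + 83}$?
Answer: $\frac{30972 \left(- 17404 \sqrt{2} + 1444449 i\right)}{\sqrt{2} - 83 i} \approx -5.3901 \cdot 10^{8} - 527.57 i$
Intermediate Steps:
$m{\left(c \right)} = \frac{2 c}{83 + c}$
$\left(22076 - 37562\right) \left(m{\left(\sqrt{80 - 82} \right)} + 34806\right) = \left(22076 - 37562\right) \left(\frac{2 \sqrt{80 - 82}}{83 + \sqrt{80 - 82}} + 34806\right) = - 15486 \left(\frac{2 \sqrt{-2}}{83 + \sqrt{-2}} + 34806\right) = - 15486 \left(\frac{2 i \sqrt{2}}{83 + i \sqrt{2}} + 34806\right) = - 15486 \left(34806 + \frac{2 i \sqrt{2}}{83 + i \sqrt{2}}\right) = -539005716 - \frac{30972 i \sqrt{2}}{83 + i \sqrt{2}}$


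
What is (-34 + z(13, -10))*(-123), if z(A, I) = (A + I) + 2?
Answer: 3567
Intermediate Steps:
z(A, I) = 2 + A + I
(-34 + z(13, -10))*(-123) = (-34 + (2 + 13 - 10))*(-123) = (-34 + 5)*(-123) = -29*(-123) = 3567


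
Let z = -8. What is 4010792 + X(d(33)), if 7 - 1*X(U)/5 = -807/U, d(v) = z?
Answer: 32082581/8 ≈ 4.0103e+6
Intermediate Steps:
d(v) = -8
X(U) = 35 + 4035/U (X(U) = 35 - (-4035)/U = 35 + 4035/U)
4010792 + X(d(33)) = 4010792 + (35 + 4035/(-8)) = 4010792 + (35 + 4035*(-1/8)) = 4010792 + (35 - 4035/8) = 4010792 - 3755/8 = 32082581/8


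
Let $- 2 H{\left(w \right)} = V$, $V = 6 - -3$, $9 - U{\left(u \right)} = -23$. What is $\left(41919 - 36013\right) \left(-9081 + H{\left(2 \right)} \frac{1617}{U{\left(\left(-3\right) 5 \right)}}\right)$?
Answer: $- \frac{1759211361}{32} \approx -5.4975 \cdot 10^{7}$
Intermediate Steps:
$U{\left(u \right)} = 32$ ($U{\left(u \right)} = 9 - -23 = 9 + 23 = 32$)
$V = 9$ ($V = 6 + 3 = 9$)
$H{\left(w \right)} = - \frac{9}{2}$ ($H{\left(w \right)} = \left(- \frac{1}{2}\right) 9 = - \frac{9}{2}$)
$\left(41919 - 36013\right) \left(-9081 + H{\left(2 \right)} \frac{1617}{U{\left(\left(-3\right) 5 \right)}}\right) = \left(41919 - 36013\right) \left(-9081 - \frac{9 \cdot \frac{1617}{32}}{2}\right) = 5906 \left(-9081 - \frac{9 \cdot 1617 \cdot \frac{1}{32}}{2}\right) = 5906 \left(-9081 - \frac{14553}{64}\right) = 5906 \left(- \frac{595737}{64}\right) = - \frac{1759211361}{32}$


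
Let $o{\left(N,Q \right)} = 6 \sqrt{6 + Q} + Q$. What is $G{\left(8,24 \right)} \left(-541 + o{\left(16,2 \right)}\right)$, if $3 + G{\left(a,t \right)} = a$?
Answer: $-2695 + 60 \sqrt{2} \approx -2610.1$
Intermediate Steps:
$G{\left(a,t \right)} = -3 + a$
$o{\left(N,Q \right)} = Q + 6 \sqrt{6 + Q}$
$G{\left(8,24 \right)} \left(-541 + o{\left(16,2 \right)}\right) = \left(-3 + 8\right) \left(-541 + \left(2 + 6 \sqrt{6 + 2}\right)\right) = 5 \left(-541 + \left(2 + 6 \sqrt{8}\right)\right) = 5 \left(-541 + \left(2 + 6 \cdot 2 \sqrt{2}\right)\right) = 5 \left(-541 + \left(2 + 12 \sqrt{2}\right)\right) = 5 \left(-539 + 12 \sqrt{2}\right) = -2695 + 60 \sqrt{2}$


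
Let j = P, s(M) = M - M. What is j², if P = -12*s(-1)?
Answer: 0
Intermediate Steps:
s(M) = 0
P = 0 (P = -12*0 = 0)
j = 0
j² = 0² = 0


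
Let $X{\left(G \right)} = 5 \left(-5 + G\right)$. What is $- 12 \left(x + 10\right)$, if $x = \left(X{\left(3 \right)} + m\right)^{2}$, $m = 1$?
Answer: $-1092$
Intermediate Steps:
$X{\left(G \right)} = -25 + 5 G$
$x = 81$ ($x = \left(\left(-25 + 5 \cdot 3\right) + 1\right)^{2} = \left(\left(-25 + 15\right) + 1\right)^{2} = \left(-10 + 1\right)^{2} = \left(-9\right)^{2} = 81$)
$- 12 \left(x + 10\right) = - 12 \left(81 + 10\right) = \left(-12\right) 91 = -1092$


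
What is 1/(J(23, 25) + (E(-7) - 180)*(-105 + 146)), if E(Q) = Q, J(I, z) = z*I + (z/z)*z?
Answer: -1/7067 ≈ -0.00014150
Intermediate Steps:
J(I, z) = z + I*z (J(I, z) = I*z + 1*z = I*z + z = z + I*z)
1/(J(23, 25) + (E(-7) - 180)*(-105 + 146)) = 1/(25*(1 + 23) + (-7 - 180)*(-105 + 146)) = 1/(25*24 - 187*41) = 1/(600 - 7667) = 1/(-7067) = -1/7067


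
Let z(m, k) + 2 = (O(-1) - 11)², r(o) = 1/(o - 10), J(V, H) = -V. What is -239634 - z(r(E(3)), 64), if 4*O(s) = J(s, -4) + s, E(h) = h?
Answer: -239753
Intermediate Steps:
O(s) = 0 (O(s) = (-s + s)/4 = (¼)*0 = 0)
r(o) = 1/(-10 + o)
z(m, k) = 119 (z(m, k) = -2 + (0 - 11)² = -2 + (-11)² = -2 + 121 = 119)
-239634 - z(r(E(3)), 64) = -239634 - 1*119 = -239634 - 119 = -239753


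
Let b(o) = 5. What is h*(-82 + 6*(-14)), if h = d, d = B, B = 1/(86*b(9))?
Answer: -83/215 ≈ -0.38605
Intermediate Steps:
B = 1/430 (B = 1/(86*5) = (1/86)*(1/5) = 1/430 ≈ 0.0023256)
d = 1/430 ≈ 0.0023256
h = 1/430 ≈ 0.0023256
h*(-82 + 6*(-14)) = (-82 + 6*(-14))/430 = (-82 - 84)/430 = (1/430)*(-166) = -83/215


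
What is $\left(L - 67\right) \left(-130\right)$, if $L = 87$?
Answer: $-2600$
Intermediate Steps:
$\left(L - 67\right) \left(-130\right) = \left(87 - 67\right) \left(-130\right) = 20 \left(-130\right) = -2600$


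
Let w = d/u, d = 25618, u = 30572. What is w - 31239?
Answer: -477506545/15286 ≈ -31238.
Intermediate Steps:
w = 12809/15286 (w = 25618/30572 = 25618*(1/30572) = 12809/15286 ≈ 0.83796)
w - 31239 = 12809/15286 - 31239 = -477506545/15286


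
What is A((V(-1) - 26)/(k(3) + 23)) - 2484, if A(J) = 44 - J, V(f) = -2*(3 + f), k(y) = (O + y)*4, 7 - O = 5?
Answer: -104890/43 ≈ -2439.3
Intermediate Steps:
O = 2 (O = 7 - 1*5 = 7 - 5 = 2)
k(y) = 8 + 4*y (k(y) = (2 + y)*4 = 8 + 4*y)
V(f) = -6 - 2*f
A((V(-1) - 26)/(k(3) + 23)) - 2484 = (44 - ((-6 - 2*(-1)) - 26)/((8 + 4*3) + 23)) - 2484 = (44 - ((-6 + 2) - 26)/((8 + 12) + 23)) - 2484 = (44 - (-4 - 26)/(20 + 23)) - 2484 = (44 - (-30)/43) - 2484 = (44 - 1*(-30/43)) - 2484 = (44 + 30/43) - 2484 = 1922/43 - 2484 = -104890/43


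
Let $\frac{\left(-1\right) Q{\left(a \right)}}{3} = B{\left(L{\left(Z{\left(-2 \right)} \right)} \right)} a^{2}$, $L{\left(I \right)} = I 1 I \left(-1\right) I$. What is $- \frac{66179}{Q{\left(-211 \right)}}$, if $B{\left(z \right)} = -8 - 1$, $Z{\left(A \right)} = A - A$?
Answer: $- \frac{66179}{1202067} \approx -0.055054$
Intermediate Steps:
$Z{\left(A \right)} = 0$
$L{\left(I \right)} = - I^{3}$ ($L{\left(I \right)} = I I \left(-1\right) I = I^{2} \left(-1\right) I = - I^{2} I = - I^{3}$)
$B{\left(z \right)} = -9$
$Q{\left(a \right)} = 27 a^{2}$ ($Q{\left(a \right)} = - 3 \left(- 9 a^{2}\right) = 27 a^{2}$)
$- \frac{66179}{Q{\left(-211 \right)}} = - \frac{66179}{27 \left(-211\right)^{2}} = - \frac{66179}{27 \cdot 44521} = - \frac{66179}{1202067}$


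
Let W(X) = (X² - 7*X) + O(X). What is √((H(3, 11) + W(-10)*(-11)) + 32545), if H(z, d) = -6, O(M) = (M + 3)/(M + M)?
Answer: √3066515/10 ≈ 175.11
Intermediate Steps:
O(M) = (3 + M)/(2*M) (O(M) = (3 + M)/((2*M)) = (3 + M)*(1/(2*M)) = (3 + M)/(2*M))
W(X) = X² - 7*X + (3 + X)/(2*X) (W(X) = (X² - 7*X) + (3 + X)/(2*X) = X² - 7*X + (3 + X)/(2*X))
√((H(3, 11) + W(-10)*(-11)) + 32545) = √((-6 + ((½)*(3 - 10 + 2*(-10)²*(-7 - 10))/(-10))*(-11)) + 32545) = √((-6 + ((½)*(-⅒)*(3 - 10 + 2*100*(-17)))*(-11)) + 32545) = √((-6 + ((½)*(-⅒)*(3 - 10 - 3400))*(-11)) + 32545) = √((-6 + ((½)*(-⅒)*(-3407))*(-11)) + 32545) = √((-6 + (3407/20)*(-11)) + 32545) = √((-6 - 37477/20) + 32545) = √(-37597/20 + 32545) = √(613303/20) = √3066515/10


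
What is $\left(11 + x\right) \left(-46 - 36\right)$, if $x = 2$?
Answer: $-1066$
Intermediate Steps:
$\left(11 + x\right) \left(-46 - 36\right) = \left(11 + 2\right) \left(-46 - 36\right) = 13 \left(-82\right) = -1066$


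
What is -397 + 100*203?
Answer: 19903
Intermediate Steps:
-397 + 100*203 = -397 + 20300 = 19903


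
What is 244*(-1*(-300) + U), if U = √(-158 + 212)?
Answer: 73200 + 732*√6 ≈ 74993.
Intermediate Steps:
U = 3*√6 (U = √54 = 3*√6 ≈ 7.3485)
244*(-1*(-300) + U) = 244*(-1*(-300) + 3*√6) = 244*(300 + 3*√6) = 73200 + 732*√6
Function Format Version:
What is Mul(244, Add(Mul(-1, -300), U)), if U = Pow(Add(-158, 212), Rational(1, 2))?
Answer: Add(73200, Mul(732, Pow(6, Rational(1, 2)))) ≈ 74993.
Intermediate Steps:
U = Mul(3, Pow(6, Rational(1, 2))) (U = Pow(54, Rational(1, 2)) = Mul(3, Pow(6, Rational(1, 2))) ≈ 7.3485)
Mul(244, Add(Mul(-1, -300), U)) = Mul(244, Add(Mul(-1, -300), Mul(3, Pow(6, Rational(1, 2))))) = Mul(244, Add(300, Mul(3, Pow(6, Rational(1, 2))))) = Add(73200, Mul(732, Pow(6, Rational(1, 2))))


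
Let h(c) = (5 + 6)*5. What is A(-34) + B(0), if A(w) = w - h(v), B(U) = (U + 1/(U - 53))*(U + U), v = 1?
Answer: -89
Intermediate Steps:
B(U) = 2*U*(U + 1/(-53 + U)) (B(U) = (U + 1/(-53 + U))*(2*U) = 2*U*(U + 1/(-53 + U)))
h(c) = 55 (h(c) = 11*5 = 55)
A(w) = -55 + w (A(w) = w - 1*55 = w - 55 = -55 + w)
A(-34) + B(0) = (-55 - 34) + 2*0*(1 + 0² - 53*0)/(-53 + 0) = -89 + 2*0*(1 + 0 + 0)/(-53) = -89 + 2*0*(-1/53)*1 = -89 + 0 = -89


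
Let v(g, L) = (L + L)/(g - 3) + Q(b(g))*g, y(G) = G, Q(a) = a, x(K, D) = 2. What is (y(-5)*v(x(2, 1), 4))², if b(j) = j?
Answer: 400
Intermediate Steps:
v(g, L) = g² + 2*L/(-3 + g) (v(g, L) = (L + L)/(g - 3) + g*g = (2*L)/(-3 + g) + g² = 2*L/(-3 + g) + g² = g² + 2*L/(-3 + g))
(y(-5)*v(x(2, 1), 4))² = (-5*(2³ - 3*2² + 2*4)/(-3 + 2))² = (-5*(8 - 3*4 + 8)/(-1))² = (-(-5)*(8 - 12 + 8))² = (-(-5)*4)² = (-5*(-4))² = 20² = 400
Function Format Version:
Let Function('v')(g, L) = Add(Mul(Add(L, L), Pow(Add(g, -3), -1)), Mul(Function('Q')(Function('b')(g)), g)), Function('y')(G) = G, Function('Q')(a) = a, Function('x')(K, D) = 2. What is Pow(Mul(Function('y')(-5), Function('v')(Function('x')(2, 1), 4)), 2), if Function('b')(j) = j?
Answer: 400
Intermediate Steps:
Function('v')(g, L) = Add(Pow(g, 2), Mul(2, L, Pow(Add(-3, g), -1))) (Function('v')(g, L) = Add(Mul(Add(L, L), Pow(Add(g, -3), -1)), Mul(g, g)) = Add(Mul(Mul(2, L), Pow(Add(-3, g), -1)), Pow(g, 2)) = Add(Mul(2, L, Pow(Add(-3, g), -1)), Pow(g, 2)) = Add(Pow(g, 2), Mul(2, L, Pow(Add(-3, g), -1))))
Pow(Mul(Function('y')(-5), Function('v')(Function('x')(2, 1), 4)), 2) = Pow(Mul(-5, Mul(Pow(Add(-3, 2), -1), Add(Pow(2, 3), Mul(-3, Pow(2, 2)), Mul(2, 4)))), 2) = Pow(Mul(-5, Mul(Pow(-1, -1), Add(8, Mul(-3, 4), 8))), 2) = Pow(Mul(-5, Mul(-1, Add(8, -12, 8))), 2) = Pow(Mul(-5, Mul(-1, 4)), 2) = Pow(Mul(-5, -4), 2) = Pow(20, 2) = 400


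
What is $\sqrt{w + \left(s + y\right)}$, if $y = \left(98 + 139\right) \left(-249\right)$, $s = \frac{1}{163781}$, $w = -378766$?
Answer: $\frac{i \sqrt{11743078439026838}}{163781} \approx 661.65 i$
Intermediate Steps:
$s = \frac{1}{163781} \approx 6.1057 \cdot 10^{-6}$
$y = -59013$ ($y = 237 \left(-249\right) = -59013$)
$\sqrt{w + \left(s + y\right)} = \sqrt{-378766 + \left(\frac{1}{163781} - 59013\right)} = \sqrt{-378766 - \frac{9665208152}{163781}} = \sqrt{- \frac{71699882398}{163781}} = \frac{i \sqrt{11743078439026838}}{163781}$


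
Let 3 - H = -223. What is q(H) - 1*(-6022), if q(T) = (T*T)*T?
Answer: 11549198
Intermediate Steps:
H = 226 (H = 3 - 1*(-223) = 3 + 223 = 226)
q(T) = T**3 (q(T) = T**2*T = T**3)
q(H) - 1*(-6022) = 226**3 - 1*(-6022) = 11543176 + 6022 = 11549198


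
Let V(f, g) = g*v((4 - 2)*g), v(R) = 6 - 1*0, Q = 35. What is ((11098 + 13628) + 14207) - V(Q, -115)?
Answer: 39623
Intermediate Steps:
v(R) = 6 (v(R) = 6 + 0 = 6)
V(f, g) = 6*g (V(f, g) = g*6 = 6*g)
((11098 + 13628) + 14207) - V(Q, -115) = ((11098 + 13628) + 14207) - 6*(-115) = (24726 + 14207) - 1*(-690) = 38933 + 690 = 39623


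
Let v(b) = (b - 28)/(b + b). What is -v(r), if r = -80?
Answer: -27/40 ≈ -0.67500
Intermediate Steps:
v(b) = (-28 + b)/(2*b) (v(b) = (-28 + b)/((2*b)) = (-28 + b)*(1/(2*b)) = (-28 + b)/(2*b))
-v(r) = -(-28 - 80)/(2*(-80)) = -(-1)*(-108)/(2*80) = -1*27/40 = -27/40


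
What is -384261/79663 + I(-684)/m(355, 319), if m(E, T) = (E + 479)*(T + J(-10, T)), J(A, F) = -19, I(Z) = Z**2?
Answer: -817656801/276828925 ≈ -2.9537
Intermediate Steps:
m(E, T) = (-19 + T)*(479 + E) (m(E, T) = (E + 479)*(T - 19) = (479 + E)*(-19 + T) = (-19 + T)*(479 + E))
-384261/79663 + I(-684)/m(355, 319) = -384261/79663 + (-684)**2/(-9101 - 19*355 + 479*319 + 355*319) = -384261*1/79663 + 467856/(-9101 - 6745 + 152801 + 113245) = -384261/79663 + 467856/250200 = -384261/79663 + 467856*(1/250200) = -384261/79663 + 6498/3475 = -817656801/276828925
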